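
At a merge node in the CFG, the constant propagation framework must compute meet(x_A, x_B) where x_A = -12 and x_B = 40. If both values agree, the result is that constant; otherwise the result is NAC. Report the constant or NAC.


Meet operation: if both paths give the same constant, result is that constant; if they differ, result is NAC (not-a-constant).
Path A: -12, Path B: 40 -> differ
Result: not-a-constant -> NAC

NAC


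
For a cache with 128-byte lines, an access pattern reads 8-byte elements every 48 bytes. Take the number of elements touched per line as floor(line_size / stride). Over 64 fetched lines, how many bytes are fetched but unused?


Elements per line = floor(128 / 48) = 2
Bytes used per line = 2 * 8 = 16
Wasted per line = 128 - 16 = 112
Total wasted = 112 * 64 = 7168

7168


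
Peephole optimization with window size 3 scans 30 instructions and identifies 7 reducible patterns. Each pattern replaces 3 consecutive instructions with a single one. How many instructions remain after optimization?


Each match removes 2 instructions.
Total removed = 7 * 2 = 14
Remaining = 30 - 14 = 16

16


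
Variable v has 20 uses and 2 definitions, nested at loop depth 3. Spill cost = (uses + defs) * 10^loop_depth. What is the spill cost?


uses + defs = 20 + 2 = 22
10^3 = 1000
Spill cost = 22 * 1000 = 22000

22000


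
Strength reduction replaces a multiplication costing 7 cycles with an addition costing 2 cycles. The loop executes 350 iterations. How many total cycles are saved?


Per-iteration saving = 7 - 2 = 5
Total saved = 350 * 5 = 1750

1750


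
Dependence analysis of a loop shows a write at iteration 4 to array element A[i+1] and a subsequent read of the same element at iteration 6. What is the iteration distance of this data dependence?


Distance = read iteration - write iteration
= 6 - 4 = 2

2


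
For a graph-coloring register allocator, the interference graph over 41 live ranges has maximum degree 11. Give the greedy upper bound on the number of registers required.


Greedy coloring never needs more than (max_degree + 1) colors: when coloring a vertex, at most max_degree neighbors are already colored.
Upper bound = 11 + 1 = 12

12


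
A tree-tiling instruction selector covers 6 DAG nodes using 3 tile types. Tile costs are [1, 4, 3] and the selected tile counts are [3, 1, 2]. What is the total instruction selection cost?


Total cost = sum(count_i * cost_i)
= 3*1 + 1*4 + 2*3
= 13

13


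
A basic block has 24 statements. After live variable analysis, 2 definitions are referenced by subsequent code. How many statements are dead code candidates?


Dead code = total statements - live definitions
= 24 - 2 = 22

22


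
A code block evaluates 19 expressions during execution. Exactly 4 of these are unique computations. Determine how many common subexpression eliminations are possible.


CSE count = total expressions - unique expressions
= 19 - 4 = 15

15


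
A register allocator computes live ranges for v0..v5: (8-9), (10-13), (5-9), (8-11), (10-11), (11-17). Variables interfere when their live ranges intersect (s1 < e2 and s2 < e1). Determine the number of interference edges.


Check all pairs for overlapping intervals.
Two intervals (s1,e1) and (s2,e2) overlap if s1 < e2 and s2 < e1.
v0 (8-9) vs v1..v5: overlaps v2, v3 -> 2
v1 (10-13) vs v2..v5: overlaps v3, v4, v5 -> 3
v2 (5-9) vs v3..v5: overlaps v3 -> 1
v3 (8-11) vs v4..v5: overlaps v4 -> 1
v4 (10-11) vs v5: overlaps none -> 0
Total overlapping pairs = 2 + 3 + 1 + 1 + 0 = 7

7


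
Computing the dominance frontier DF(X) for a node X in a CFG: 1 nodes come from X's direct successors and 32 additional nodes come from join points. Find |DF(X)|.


DF(X) = direct successor contributions + join point contributions
= 1 + 32 = 33

33


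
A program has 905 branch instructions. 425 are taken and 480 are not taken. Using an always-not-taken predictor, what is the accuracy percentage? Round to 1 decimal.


Predictor: always-not-taken
Correct predictions = 480
Accuracy = 480 / 905 * 100 = 53.0%

53.0


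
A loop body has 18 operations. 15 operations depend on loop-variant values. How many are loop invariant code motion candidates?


Invariant candidates = total - loop-dependent
= 18 - 15 = 3

3


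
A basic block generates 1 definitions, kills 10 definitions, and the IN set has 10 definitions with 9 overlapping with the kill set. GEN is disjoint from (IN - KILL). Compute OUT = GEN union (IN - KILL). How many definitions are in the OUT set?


IN - KILL: 10 - 9 = 1 surviving definitions
OUT = GEN + surviving = 1 + 1 = 2

2


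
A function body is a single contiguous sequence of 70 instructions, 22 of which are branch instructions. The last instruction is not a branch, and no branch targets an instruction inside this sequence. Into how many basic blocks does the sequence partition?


With no in-sequence branch targets, the leaders are the first instruction plus the instruction after each branch.
Number of basic blocks = branches + 1
= 22 + 1 = 23

23


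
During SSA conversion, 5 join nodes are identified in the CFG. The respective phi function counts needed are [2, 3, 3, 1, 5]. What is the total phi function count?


Total phi functions = sum of phi functions at each join node
= 2 + 3 + 3 + 1 + 5 = 14

14


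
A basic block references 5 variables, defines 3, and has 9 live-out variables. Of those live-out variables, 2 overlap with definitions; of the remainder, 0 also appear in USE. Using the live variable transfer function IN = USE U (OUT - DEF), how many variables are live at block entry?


OUT - DEF: 9 - 2 = 7
|IN| = |USE| + |OUT - DEF| - |USE ∩ (OUT - DEF)| = 5 + 7 - 0 = 12

12


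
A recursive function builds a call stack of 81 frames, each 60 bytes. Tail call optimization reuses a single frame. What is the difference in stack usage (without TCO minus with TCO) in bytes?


Without TCO: 81 * 60 = 4860 bytes
With TCO: reuse 1 frame = 60 bytes
Savings = 4860 - 60 = 4800

4800


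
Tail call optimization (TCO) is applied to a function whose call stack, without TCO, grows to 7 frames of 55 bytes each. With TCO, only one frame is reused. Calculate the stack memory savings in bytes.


Without TCO: 7 * 55 = 385 bytes
With TCO: reuse 1 frame = 55 bytes
Savings = 385 - 55 = 330

330


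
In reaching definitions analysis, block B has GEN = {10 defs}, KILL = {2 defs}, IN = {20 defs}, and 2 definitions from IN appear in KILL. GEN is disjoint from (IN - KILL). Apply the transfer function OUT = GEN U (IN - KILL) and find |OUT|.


IN - KILL: 20 - 2 = 18 surviving definitions
OUT = GEN + surviving = 10 + 18 = 28

28


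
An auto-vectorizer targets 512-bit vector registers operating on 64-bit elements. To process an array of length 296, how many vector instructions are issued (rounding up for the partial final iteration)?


Width = 512 / 64 = 8 elements per vector op
Iterations = ceil(296 / 8) = 37

37


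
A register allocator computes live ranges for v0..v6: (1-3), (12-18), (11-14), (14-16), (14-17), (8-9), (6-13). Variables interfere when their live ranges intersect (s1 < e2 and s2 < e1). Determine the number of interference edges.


Check all pairs for overlapping intervals.
Two intervals (s1,e1) and (s2,e2) overlap if s1 < e2 and s2 < e1.
v0 (1-3) vs v1..v6: overlaps none -> 0
v1 (12-18) vs v2..v6: overlaps v2, v3, v4, v6 -> 4
v2 (11-14) vs v3..v6: overlaps v6 -> 1
v3 (14-16) vs v4..v6: overlaps v4 -> 1
v4 (14-17) vs v5..v6: overlaps none -> 0
v5 (8-9) vs v6: overlaps v6 -> 1
Total overlapping pairs = 0 + 4 + 1 + 1 + 0 + 1 = 7

7


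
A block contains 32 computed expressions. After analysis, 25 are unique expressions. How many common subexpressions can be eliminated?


CSE count = total expressions - unique expressions
= 32 - 25 = 7

7


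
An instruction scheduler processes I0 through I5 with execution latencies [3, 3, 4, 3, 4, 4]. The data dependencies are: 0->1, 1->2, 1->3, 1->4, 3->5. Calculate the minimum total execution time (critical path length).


Compute longest path through dependency graph: dist(Ik) = max over predecessors of dist + latency(Ik).
dist(I0) = latency 3 = 3
dist(I1) = dist(I0) + 3 = 3 + 3 = 6
dist(I2) = dist(I1) + 4 = 6 + 4 = 10
dist(I3) = dist(I1) + 3 = 6 + 3 = 9
dist(I4) = dist(I1) + 4 = 6 + 4 = 10
dist(I5) = dist(I3) + 4 = 9 + 4 = 13
Critical path = max dist = 13

13


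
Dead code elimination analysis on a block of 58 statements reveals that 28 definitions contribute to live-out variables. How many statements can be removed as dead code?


Dead code = total statements - live definitions
= 58 - 28 = 30

30


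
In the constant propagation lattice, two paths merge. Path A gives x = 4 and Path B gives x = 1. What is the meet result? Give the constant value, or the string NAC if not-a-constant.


Meet operation: if both paths give the same constant, result is that constant; if they differ, result is NAC (not-a-constant).
Path A: 4, Path B: 1 -> differ
Result: not-a-constant -> NAC

NAC


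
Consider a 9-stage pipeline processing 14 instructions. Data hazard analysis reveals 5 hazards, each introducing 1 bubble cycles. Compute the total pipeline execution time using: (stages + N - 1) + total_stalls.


Base cycles = 9 + 14 - 1 = 22
Total stalls = 5 * 1 = 5
Total = 22 + 5 = 27

27


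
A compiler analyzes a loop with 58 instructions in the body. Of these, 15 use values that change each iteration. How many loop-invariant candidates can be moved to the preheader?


Invariant candidates = total - loop-dependent
= 58 - 15 = 43

43


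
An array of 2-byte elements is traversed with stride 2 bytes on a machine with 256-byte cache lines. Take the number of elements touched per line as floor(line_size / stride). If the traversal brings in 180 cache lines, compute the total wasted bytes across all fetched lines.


Elements per line = floor(256 / 2) = 128
Bytes used per line = 128 * 2 = 256
Wasted per line = 256 - 256 = 0
Total wasted = 0 * 180 = 0

0


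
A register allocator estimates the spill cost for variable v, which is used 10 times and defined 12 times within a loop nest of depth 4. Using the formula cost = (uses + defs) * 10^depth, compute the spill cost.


uses + defs = 10 + 12 = 22
10^4 = 10000
Spill cost = 22 * 10000 = 220000

220000


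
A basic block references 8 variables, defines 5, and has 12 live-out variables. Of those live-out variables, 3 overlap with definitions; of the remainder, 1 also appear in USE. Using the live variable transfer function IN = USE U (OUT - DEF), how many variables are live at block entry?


OUT - DEF: 12 - 3 = 9
|IN| = |USE| + |OUT - DEF| - |USE ∩ (OUT - DEF)| = 8 + 9 - 1 = 16

16


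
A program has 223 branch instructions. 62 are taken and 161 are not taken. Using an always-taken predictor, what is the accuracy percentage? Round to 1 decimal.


Predictor: always-taken
Correct predictions = 62
Accuracy = 62 / 223 * 100 = 27.8%

27.8


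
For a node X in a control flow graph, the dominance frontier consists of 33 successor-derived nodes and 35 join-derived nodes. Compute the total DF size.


DF(X) = direct successor contributions + join point contributions
= 33 + 35 = 68

68


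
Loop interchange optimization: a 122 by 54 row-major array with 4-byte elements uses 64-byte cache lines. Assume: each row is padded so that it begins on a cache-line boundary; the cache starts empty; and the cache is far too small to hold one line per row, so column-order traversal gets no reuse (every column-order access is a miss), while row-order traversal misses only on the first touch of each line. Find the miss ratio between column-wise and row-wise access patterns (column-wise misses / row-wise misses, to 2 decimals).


Each row occupies 54 * 4 = 216 bytes and starts on a line boundary, so it spans ceil(216 / 64) = 4 cache lines.
Row-major traversal misses (one per line touched): 122 * ceil(54 * 4 / 64) = 488
Column-major traversal misses (no reuse, every access misses): 122 * 54 = 6588
Ratio = 6588 / 488 = 13.5

13.5


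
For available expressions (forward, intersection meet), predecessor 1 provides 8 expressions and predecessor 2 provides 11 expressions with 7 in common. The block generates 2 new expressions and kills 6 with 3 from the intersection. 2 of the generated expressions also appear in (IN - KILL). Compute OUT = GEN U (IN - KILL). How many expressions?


IN = intersection of predecessors = 7
IN - KILL = 7 - 3 = 4
|OUT| = |GEN| + |IN - KILL| - |GEN ∩ (IN - KILL)| = 2 + 4 - 2 = 4

4


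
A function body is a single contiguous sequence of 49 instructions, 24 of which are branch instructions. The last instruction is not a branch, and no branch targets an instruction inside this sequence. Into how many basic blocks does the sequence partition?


With no in-sequence branch targets, the leaders are the first instruction plus the instruction after each branch.
Number of basic blocks = branches + 1
= 24 + 1 = 25

25


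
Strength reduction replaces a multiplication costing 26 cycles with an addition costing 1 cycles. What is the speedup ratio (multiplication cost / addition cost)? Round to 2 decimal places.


Ratio = mult_cost / add_cost = 26 / 1 = 26.0

26.0


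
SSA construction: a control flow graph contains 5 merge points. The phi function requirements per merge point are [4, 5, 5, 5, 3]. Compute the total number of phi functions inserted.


Total phi functions = sum of phi functions at each join node
= 4 + 5 + 5 + 5 + 3 = 22

22


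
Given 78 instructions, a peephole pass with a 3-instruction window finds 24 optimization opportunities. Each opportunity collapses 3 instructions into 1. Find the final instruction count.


Each match removes 2 instructions.
Total removed = 24 * 2 = 48
Remaining = 78 - 48 = 30

30


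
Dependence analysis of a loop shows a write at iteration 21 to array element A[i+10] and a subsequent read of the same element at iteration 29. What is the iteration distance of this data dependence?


Distance = read iteration - write iteration
= 29 - 21 = 8

8


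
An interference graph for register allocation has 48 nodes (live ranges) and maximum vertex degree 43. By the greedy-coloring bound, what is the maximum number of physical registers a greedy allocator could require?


Greedy coloring never needs more than (max_degree + 1) colors: when coloring a vertex, at most max_degree neighbors are already colored.
Upper bound = 43 + 1 = 44

44


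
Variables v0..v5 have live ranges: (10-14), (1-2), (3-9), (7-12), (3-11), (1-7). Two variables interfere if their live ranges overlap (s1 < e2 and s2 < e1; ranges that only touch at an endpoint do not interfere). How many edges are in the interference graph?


Check all pairs for overlapping intervals.
Two intervals (s1,e1) and (s2,e2) overlap if s1 < e2 and s2 < e1.
v0 (10-14) vs v1..v5: overlaps v3, v4 -> 2
v1 (1-2) vs v2..v5: overlaps v5 -> 1
v2 (3-9) vs v3..v5: overlaps v3, v4, v5 -> 3
v3 (7-12) vs v4..v5: overlaps v4 -> 1
v4 (3-11) vs v5: overlaps v5 -> 1
Total overlapping pairs = 2 + 1 + 3 + 1 + 1 = 8

8


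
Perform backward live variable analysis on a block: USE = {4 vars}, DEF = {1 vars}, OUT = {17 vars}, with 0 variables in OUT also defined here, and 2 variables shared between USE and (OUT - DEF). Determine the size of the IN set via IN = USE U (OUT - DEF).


OUT - DEF: 17 - 0 = 17
|IN| = |USE| + |OUT - DEF| - |USE ∩ (OUT - DEF)| = 4 + 17 - 2 = 19

19


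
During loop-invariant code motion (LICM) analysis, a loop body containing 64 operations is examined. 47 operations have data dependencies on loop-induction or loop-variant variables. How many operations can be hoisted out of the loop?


Invariant candidates = total - loop-dependent
= 64 - 47 = 17

17


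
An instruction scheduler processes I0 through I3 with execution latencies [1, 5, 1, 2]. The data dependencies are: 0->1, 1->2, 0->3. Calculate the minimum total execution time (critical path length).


Compute longest path through dependency graph: dist(Ik) = max over predecessors of dist + latency(Ik).
dist(I0) = latency 1 = 1
dist(I1) = dist(I0) + 5 = 1 + 5 = 6
dist(I2) = dist(I1) + 1 = 6 + 1 = 7
dist(I3) = dist(I0) + 2 = 1 + 2 = 3
Critical path = max dist = 7

7


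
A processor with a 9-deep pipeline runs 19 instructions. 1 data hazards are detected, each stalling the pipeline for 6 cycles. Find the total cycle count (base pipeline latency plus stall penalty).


Base cycles = 9 + 19 - 1 = 27
Total stalls = 1 * 6 = 6
Total = 27 + 6 = 33

33


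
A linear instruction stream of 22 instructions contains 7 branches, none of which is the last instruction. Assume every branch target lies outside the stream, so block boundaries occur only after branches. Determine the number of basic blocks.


With no in-sequence branch targets, the leaders are the first instruction plus the instruction after each branch.
Number of basic blocks = branches + 1
= 7 + 1 = 8

8


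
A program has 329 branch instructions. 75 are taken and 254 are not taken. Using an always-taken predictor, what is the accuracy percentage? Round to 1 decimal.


Predictor: always-taken
Correct predictions = 75
Accuracy = 75 / 329 * 100 = 22.8%

22.8


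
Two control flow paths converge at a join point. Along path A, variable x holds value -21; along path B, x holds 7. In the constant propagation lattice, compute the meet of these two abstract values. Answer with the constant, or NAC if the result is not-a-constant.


Meet operation: if both paths give the same constant, result is that constant; if they differ, result is NAC (not-a-constant).
Path A: -21, Path B: 7 -> differ
Result: not-a-constant -> NAC

NAC


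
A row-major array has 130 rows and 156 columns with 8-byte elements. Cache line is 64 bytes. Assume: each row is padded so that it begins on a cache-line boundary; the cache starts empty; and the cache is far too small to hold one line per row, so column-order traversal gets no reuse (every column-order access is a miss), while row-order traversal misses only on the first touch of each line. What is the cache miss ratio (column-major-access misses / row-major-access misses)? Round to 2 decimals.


Each row occupies 156 * 8 = 1248 bytes and starts on a line boundary, so it spans ceil(1248 / 64) = 20 cache lines.
Row-major traversal misses (one per line touched): 130 * ceil(156 * 8 / 64) = 2600
Column-major traversal misses (no reuse, every access misses): 130 * 156 = 20280
Ratio = 20280 / 2600 = 7.8

7.8


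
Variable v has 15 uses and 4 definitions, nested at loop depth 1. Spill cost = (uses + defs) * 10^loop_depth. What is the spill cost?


uses + defs = 15 + 4 = 19
10^1 = 10
Spill cost = 19 * 10 = 190

190


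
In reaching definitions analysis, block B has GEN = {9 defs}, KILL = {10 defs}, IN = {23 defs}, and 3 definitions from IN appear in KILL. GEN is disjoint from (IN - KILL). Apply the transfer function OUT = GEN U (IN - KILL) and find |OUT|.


IN - KILL: 23 - 3 = 20 surviving definitions
OUT = GEN + surviving = 9 + 20 = 29

29


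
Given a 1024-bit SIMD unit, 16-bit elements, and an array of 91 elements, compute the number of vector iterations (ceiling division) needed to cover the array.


Width = 1024 / 16 = 64 elements per vector op
Iterations = ceil(91 / 64) = 2

2


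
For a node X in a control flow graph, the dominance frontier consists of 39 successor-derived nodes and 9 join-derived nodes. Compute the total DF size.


DF(X) = direct successor contributions + join point contributions
= 39 + 9 = 48

48


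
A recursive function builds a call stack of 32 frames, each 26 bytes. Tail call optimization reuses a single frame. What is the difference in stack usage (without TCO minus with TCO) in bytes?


Without TCO: 32 * 26 = 832 bytes
With TCO: reuse 1 frame = 26 bytes
Savings = 832 - 26 = 806

806


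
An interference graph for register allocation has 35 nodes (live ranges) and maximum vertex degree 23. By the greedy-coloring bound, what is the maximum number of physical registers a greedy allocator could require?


Greedy coloring never needs more than (max_degree + 1) colors: when coloring a vertex, at most max_degree neighbors are already colored.
Upper bound = 23 + 1 = 24

24


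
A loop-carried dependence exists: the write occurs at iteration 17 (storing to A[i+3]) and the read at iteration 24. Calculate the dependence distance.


Distance = read iteration - write iteration
= 24 - 17 = 7

7


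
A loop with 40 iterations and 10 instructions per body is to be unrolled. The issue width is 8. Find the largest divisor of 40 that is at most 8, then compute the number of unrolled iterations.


Largest divisor of 40 <= 8 is 8
New iterations = 40 / 8 = 5

5


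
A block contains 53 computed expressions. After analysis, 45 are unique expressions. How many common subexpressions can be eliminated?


CSE count = total expressions - unique expressions
= 53 - 45 = 8

8


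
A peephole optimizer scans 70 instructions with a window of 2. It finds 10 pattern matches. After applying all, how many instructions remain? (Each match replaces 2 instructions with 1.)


Each match removes 1 instructions.
Total removed = 10 * 1 = 10
Remaining = 70 - 10 = 60

60


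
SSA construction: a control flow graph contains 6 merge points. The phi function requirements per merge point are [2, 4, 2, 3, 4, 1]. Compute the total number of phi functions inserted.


Total phi functions = sum of phi functions at each join node
= 2 + 4 + 2 + 3 + 4 + 1 = 16

16


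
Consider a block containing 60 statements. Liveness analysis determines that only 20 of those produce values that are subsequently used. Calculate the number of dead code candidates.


Dead code = total statements - live definitions
= 60 - 20 = 40

40


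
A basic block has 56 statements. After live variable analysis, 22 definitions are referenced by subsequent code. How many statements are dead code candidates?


Dead code = total statements - live definitions
= 56 - 22 = 34

34


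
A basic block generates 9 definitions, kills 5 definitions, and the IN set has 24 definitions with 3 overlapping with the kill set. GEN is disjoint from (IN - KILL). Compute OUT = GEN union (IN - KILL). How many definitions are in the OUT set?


IN - KILL: 24 - 3 = 21 surviving definitions
OUT = GEN + surviving = 9 + 21 = 30

30


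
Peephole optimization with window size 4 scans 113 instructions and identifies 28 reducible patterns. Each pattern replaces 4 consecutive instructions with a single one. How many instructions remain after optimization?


Each match removes 3 instructions.
Total removed = 28 * 3 = 84
Remaining = 113 - 84 = 29

29


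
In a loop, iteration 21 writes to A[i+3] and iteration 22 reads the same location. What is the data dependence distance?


Distance = read iteration - write iteration
= 22 - 21 = 1

1


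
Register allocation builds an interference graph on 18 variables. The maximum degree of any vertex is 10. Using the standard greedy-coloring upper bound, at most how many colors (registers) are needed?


Greedy coloring never needs more than (max_degree + 1) colors: when coloring a vertex, at most max_degree neighbors are already colored.
Upper bound = 10 + 1 = 11

11


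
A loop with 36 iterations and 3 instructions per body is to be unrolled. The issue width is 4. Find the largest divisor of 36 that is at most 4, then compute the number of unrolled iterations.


Largest divisor of 36 <= 4 is 4
New iterations = 36 / 4 = 9

9


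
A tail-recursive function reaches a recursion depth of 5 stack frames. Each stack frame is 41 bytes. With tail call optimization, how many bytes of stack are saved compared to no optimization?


Without TCO: 5 * 41 = 205 bytes
With TCO: reuse 1 frame = 41 bytes
Savings = 205 - 41 = 164

164


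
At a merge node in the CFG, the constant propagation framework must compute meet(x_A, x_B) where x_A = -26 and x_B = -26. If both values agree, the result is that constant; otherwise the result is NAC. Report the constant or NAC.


Meet operation: if both paths give the same constant, result is that constant; if they differ, result is NAC (not-a-constant).
Path A: -26, Path B: -26 -> equal
Result: constant -> -26

-26


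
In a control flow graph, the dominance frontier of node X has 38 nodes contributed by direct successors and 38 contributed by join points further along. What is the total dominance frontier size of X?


DF(X) = direct successor contributions + join point contributions
= 38 + 38 = 76

76


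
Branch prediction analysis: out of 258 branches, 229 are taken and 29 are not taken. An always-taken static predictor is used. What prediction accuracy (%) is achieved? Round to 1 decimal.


Predictor: always-taken
Correct predictions = 229
Accuracy = 229 / 258 * 100 = 88.8%

88.8


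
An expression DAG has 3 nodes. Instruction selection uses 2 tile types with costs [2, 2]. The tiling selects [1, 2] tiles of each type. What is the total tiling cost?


Total cost = sum(count_i * cost_i)
= 1*2 + 2*2
= 6

6


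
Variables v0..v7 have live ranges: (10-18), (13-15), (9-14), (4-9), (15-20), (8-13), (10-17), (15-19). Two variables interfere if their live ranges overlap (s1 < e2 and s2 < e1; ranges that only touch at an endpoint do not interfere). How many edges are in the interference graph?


Check all pairs for overlapping intervals.
Two intervals (s1,e1) and (s2,e2) overlap if s1 < e2 and s2 < e1.
v0 (10-18) vs v1..v7: overlaps v1, v2, v4, v5, v6, v7 -> 6
v1 (13-15) vs v2..v7: overlaps v2, v6 -> 2
v2 (9-14) vs v3..v7: overlaps v5, v6 -> 2
v3 (4-9) vs v4..v7: overlaps v5 -> 1
v4 (15-20) vs v5..v7: overlaps v6, v7 -> 2
v5 (8-13) vs v6..v7: overlaps v6 -> 1
v6 (10-17) vs v7: overlaps v7 -> 1
Total overlapping pairs = 6 + 2 + 2 + 1 + 2 + 1 + 1 = 15

15


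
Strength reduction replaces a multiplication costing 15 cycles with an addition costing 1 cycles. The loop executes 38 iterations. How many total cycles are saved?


Per-iteration saving = 15 - 1 = 14
Total saved = 38 * 14 = 532

532


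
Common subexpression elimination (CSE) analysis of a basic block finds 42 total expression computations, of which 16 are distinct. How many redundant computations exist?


CSE count = total expressions - unique expressions
= 42 - 16 = 26

26


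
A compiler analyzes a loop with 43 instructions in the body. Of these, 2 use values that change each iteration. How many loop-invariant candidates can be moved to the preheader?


Invariant candidates = total - loop-dependent
= 43 - 2 = 41

41


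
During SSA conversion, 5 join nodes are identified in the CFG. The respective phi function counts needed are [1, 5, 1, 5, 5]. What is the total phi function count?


Total phi functions = sum of phi functions at each join node
= 1 + 5 + 1 + 5 + 5 = 17

17


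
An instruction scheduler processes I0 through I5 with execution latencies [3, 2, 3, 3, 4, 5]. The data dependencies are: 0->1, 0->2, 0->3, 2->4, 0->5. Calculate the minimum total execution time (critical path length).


Compute longest path through dependency graph: dist(Ik) = max over predecessors of dist + latency(Ik).
dist(I0) = latency 3 = 3
dist(I1) = dist(I0) + 2 = 3 + 2 = 5
dist(I2) = dist(I0) + 3 = 3 + 3 = 6
dist(I3) = dist(I0) + 3 = 3 + 3 = 6
dist(I4) = dist(I2) + 4 = 6 + 4 = 10
dist(I5) = dist(I0) + 5 = 3 + 5 = 8
Critical path = max dist = 10

10


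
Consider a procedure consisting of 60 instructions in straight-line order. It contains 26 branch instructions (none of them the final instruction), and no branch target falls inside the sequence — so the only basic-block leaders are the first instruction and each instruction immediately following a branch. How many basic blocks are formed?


With no in-sequence branch targets, the leaders are the first instruction plus the instruction after each branch.
Number of basic blocks = branches + 1
= 26 + 1 = 27

27


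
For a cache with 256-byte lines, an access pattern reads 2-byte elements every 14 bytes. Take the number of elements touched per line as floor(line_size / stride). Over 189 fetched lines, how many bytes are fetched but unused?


Elements per line = floor(256 / 14) = 18
Bytes used per line = 18 * 2 = 36
Wasted per line = 256 - 36 = 220
Total wasted = 220 * 189 = 41580

41580


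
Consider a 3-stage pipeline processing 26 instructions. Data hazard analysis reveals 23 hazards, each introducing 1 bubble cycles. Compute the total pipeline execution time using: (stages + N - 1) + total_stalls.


Base cycles = 3 + 26 - 1 = 28
Total stalls = 23 * 1 = 23
Total = 28 + 23 = 51

51


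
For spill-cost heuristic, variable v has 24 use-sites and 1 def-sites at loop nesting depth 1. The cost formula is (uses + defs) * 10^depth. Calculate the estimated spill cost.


uses + defs = 24 + 1 = 25
10^1 = 10
Spill cost = 25 * 10 = 250

250


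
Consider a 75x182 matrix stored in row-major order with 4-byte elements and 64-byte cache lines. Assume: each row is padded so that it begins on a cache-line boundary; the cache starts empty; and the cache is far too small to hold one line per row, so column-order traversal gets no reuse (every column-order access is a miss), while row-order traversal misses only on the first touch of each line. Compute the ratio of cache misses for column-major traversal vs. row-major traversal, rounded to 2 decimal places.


Each row occupies 182 * 4 = 728 bytes and starts on a line boundary, so it spans ceil(728 / 64) = 12 cache lines.
Row-major traversal misses (one per line touched): 75 * ceil(182 * 4 / 64) = 900
Column-major traversal misses (no reuse, every access misses): 75 * 182 = 13650
Ratio = 13650 / 900 = 15.17

15.17


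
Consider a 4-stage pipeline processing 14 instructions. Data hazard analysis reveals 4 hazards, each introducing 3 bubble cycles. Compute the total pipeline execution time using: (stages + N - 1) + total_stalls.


Base cycles = 4 + 14 - 1 = 17
Total stalls = 4 * 3 = 12
Total = 17 + 12 = 29

29


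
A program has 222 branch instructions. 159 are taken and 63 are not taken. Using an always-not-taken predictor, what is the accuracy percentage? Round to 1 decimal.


Predictor: always-not-taken
Correct predictions = 63
Accuracy = 63 / 222 * 100 = 28.4%

28.4


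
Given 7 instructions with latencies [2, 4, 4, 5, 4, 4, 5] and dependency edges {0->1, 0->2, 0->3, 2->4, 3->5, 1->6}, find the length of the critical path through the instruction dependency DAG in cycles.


Compute longest path through dependency graph: dist(Ik) = max over predecessors of dist + latency(Ik).
dist(I0) = latency 2 = 2
dist(I1) = dist(I0) + 4 = 2 + 4 = 6
dist(I2) = dist(I0) + 4 = 2 + 4 = 6
dist(I3) = dist(I0) + 5 = 2 + 5 = 7
dist(I4) = dist(I2) + 4 = 6 + 4 = 10
dist(I5) = dist(I3) + 4 = 7 + 4 = 11
dist(I6) = dist(I1) + 5 = 6 + 5 = 11
Critical path = max dist = 11

11


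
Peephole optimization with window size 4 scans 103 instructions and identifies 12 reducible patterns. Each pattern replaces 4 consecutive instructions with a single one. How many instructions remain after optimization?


Each match removes 3 instructions.
Total removed = 12 * 3 = 36
Remaining = 103 - 36 = 67

67


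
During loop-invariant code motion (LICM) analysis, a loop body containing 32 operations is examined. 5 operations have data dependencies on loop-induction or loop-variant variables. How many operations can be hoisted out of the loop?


Invariant candidates = total - loop-dependent
= 32 - 5 = 27

27


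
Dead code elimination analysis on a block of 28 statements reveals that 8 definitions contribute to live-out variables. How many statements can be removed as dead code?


Dead code = total statements - live definitions
= 28 - 8 = 20

20


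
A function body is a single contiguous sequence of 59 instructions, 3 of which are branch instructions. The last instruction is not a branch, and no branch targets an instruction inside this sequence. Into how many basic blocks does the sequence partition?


With no in-sequence branch targets, the leaders are the first instruction plus the instruction after each branch.
Number of basic blocks = branches + 1
= 3 + 1 = 4

4


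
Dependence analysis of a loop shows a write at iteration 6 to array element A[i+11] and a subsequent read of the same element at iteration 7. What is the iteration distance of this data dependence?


Distance = read iteration - write iteration
= 7 - 6 = 1

1


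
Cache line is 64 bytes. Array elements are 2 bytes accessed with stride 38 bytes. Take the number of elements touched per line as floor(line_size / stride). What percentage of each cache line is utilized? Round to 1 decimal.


Elements per cache line = floor(64 / 38) = 1
Bytes used = 1 * 2 = 2
Utilization = 2 / 64 * 100 = 3.1%

3.1


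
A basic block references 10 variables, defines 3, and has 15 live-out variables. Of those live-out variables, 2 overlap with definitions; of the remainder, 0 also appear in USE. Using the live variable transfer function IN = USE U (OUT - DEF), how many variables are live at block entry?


OUT - DEF: 15 - 2 = 13
|IN| = |USE| + |OUT - DEF| - |USE ∩ (OUT - DEF)| = 10 + 13 - 0 = 23

23


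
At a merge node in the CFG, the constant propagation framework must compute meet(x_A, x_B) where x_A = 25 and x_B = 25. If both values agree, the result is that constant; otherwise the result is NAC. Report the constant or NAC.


Meet operation: if both paths give the same constant, result is that constant; if they differ, result is NAC (not-a-constant).
Path A: 25, Path B: 25 -> equal
Result: constant -> 25

25


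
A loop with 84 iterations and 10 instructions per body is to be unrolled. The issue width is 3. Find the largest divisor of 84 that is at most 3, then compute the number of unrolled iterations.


Largest divisor of 84 <= 3 is 3
New iterations = 84 / 3 = 28

28


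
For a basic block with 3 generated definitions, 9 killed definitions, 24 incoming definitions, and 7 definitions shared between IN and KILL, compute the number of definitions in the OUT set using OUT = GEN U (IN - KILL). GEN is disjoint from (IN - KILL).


IN - KILL: 24 - 7 = 17 surviving definitions
OUT = GEN + surviving = 3 + 17 = 20

20


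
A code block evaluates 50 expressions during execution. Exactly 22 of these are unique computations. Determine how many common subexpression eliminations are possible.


CSE count = total expressions - unique expressions
= 50 - 22 = 28

28


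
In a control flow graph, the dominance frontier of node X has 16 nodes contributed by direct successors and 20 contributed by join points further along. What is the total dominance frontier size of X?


DF(X) = direct successor contributions + join point contributions
= 16 + 20 = 36

36


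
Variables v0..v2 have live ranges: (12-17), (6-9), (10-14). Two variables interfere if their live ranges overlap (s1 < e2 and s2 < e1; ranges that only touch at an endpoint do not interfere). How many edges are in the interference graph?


Check all pairs for overlapping intervals.
Two intervals (s1,e1) and (s2,e2) overlap if s1 < e2 and s2 < e1.
v0 (12-17) vs v1..v2: overlaps v2 -> 1
v1 (6-9) vs v2: overlaps none -> 0
Total overlapping pairs = 1 + 0 = 1

1


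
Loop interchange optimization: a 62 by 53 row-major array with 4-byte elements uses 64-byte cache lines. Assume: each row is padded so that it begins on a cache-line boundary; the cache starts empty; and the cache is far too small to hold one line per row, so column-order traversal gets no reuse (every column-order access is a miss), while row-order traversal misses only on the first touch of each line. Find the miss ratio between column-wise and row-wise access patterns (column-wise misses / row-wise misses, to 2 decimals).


Each row occupies 53 * 4 = 212 bytes and starts on a line boundary, so it spans ceil(212 / 64) = 4 cache lines.
Row-major traversal misses (one per line touched): 62 * ceil(53 * 4 / 64) = 248
Column-major traversal misses (no reuse, every access misses): 62 * 53 = 3286
Ratio = 3286 / 248 = 13.25

13.25


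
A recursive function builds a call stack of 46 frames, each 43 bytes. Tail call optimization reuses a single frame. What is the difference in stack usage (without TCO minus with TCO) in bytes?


Without TCO: 46 * 43 = 1978 bytes
With TCO: reuse 1 frame = 43 bytes
Savings = 1978 - 43 = 1935

1935


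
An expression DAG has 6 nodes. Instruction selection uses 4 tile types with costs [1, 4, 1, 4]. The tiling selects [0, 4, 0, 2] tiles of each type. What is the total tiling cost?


Total cost = sum(count_i * cost_i)
= 0*1 + 4*4 + 0*1 + 2*4
= 24

24


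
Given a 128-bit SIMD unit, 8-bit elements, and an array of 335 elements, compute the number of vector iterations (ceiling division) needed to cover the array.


Width = 128 / 8 = 16 elements per vector op
Iterations = ceil(335 / 16) = 21

21


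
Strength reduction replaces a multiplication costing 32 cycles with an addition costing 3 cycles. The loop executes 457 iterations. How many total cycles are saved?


Per-iteration saving = 32 - 3 = 29
Total saved = 457 * 29 = 13253

13253


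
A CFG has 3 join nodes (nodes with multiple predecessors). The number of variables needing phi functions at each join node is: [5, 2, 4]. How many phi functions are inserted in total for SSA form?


Total phi functions = sum of phi functions at each join node
= 5 + 2 + 4 = 11

11


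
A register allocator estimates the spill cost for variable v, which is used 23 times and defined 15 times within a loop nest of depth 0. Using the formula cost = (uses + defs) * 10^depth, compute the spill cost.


uses + defs = 23 + 15 = 38
10^0 = 1
Spill cost = 38 * 1 = 38

38


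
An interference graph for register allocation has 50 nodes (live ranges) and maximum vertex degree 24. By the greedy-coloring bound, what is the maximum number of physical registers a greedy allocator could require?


Greedy coloring never needs more than (max_degree + 1) colors: when coloring a vertex, at most max_degree neighbors are already colored.
Upper bound = 24 + 1 = 25

25


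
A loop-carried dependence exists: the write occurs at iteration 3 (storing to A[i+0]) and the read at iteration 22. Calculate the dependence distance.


Distance = read iteration - write iteration
= 22 - 3 = 19

19


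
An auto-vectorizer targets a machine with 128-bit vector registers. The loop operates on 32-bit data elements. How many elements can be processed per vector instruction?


Width = SIMD bits / data type bits
= 128 / 32 = 4

4


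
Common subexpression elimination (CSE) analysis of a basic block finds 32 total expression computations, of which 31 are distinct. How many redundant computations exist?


CSE count = total expressions - unique expressions
= 32 - 31 = 1

1


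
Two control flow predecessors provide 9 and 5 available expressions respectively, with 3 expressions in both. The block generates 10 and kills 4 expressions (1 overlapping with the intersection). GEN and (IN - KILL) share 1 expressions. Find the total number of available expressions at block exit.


IN = intersection of predecessors = 3
IN - KILL = 3 - 1 = 2
|OUT| = |GEN| + |IN - KILL| - |GEN ∩ (IN - KILL)| = 10 + 2 - 1 = 11

11


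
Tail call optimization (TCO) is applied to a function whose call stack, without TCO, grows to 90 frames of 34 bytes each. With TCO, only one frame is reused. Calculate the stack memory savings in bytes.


Without TCO: 90 * 34 = 3060 bytes
With TCO: reuse 1 frame = 34 bytes
Savings = 3060 - 34 = 3026

3026


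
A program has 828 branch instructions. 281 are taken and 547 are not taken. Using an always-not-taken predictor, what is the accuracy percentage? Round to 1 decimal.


Predictor: always-not-taken
Correct predictions = 547
Accuracy = 547 / 828 * 100 = 66.1%

66.1
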